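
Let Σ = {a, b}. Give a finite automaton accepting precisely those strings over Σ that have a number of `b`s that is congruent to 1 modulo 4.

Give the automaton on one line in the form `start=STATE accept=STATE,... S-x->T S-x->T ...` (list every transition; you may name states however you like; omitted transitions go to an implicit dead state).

The only thing that matters is how many `b`s have appeared, reduced mod 4. Use one state per residue: q0 for 0, …, q3 for 3. Reading `b` moves to the next residue; anything else stays put. q1 is accepting.
        a   b  
>  q0   q0  q1 
 * q1   q1  q2 
   q2   q2  q3 
   q3   q3  q0 
(> = start, * = accepting)

start=q0 accept=q1 q0-a->q0 q0-b->q1 q1-a->q1 q1-b->q2 q2-a->q2 q2-b->q3 q3-a->q3 q3-b->q0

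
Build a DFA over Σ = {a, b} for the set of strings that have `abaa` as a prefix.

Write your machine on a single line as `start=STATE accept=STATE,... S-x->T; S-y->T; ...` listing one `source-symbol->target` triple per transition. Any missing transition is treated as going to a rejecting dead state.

start=q0; accept=q4; q0-a->q1; q0-b->q5; q1-a->q5; q1-b->q2; q2-a->q3; q2-b->q5; q3-a->q4; q3-b->q5; q4-a->q4; q4-b->q4; q5-a->q5; q5-b->q5

Walk along `abaa` while the input agrees: from q0 take `a` to q1, and so on. Any deviation drops to the rejecting sink q5. Once q4 is reached the prefix is confirmed and every continuation is accepted.
With 6 states:
        a   b  
>  q0   q1  q5 
   q1   q5  q2 
   q2   q3  q5 
   q3   q4  q5 
 * q4   q4  q4 
   q5   q5  q5 
(> = start, * = accepting)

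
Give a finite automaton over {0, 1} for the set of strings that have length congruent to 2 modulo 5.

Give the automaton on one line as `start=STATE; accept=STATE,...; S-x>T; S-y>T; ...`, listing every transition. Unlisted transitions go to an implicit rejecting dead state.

start=q0; accept=q2; q0-0>q1; q0-1>q1; q1-0>q2; q1-1>q2; q2-0>q3; q2-1>q3; q3-0>q4; q3-1>q4; q4-0>q0; q4-1>q0

Count input length modulo 5: every symbol advances one step around the cycle q0 → q1 → q2 → q3 → q4 → q0. Accept at q2.
With 5 states:
        0   1  
>  q0   q1  q1 
   q1   q2  q2 
 * q2   q3  q3 
   q3   q4  q4 
   q4   q0  q0 
(> = start, * = accepting)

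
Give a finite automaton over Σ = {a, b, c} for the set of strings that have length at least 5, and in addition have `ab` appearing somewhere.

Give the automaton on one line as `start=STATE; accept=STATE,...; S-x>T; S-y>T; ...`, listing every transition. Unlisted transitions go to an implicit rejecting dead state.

start=s0; accept=s13,s16; s0-a>s1; s0-b>s2; s0-c>s2; s1-a>s3; s1-b>s4; s1-c>s5; s2-a>s3; s2-b>s5; s2-c>s5; s3-a>s6; s3-b>s7; s3-c>s8; s4-a>s7; s4-b>s7; s4-c>s7; s5-a>s6; s5-b>s8; s5-c>s8; s6-a>s9; s6-b>s10; s6-c>s11; s7-a>s10; s7-b>s10; s7-c>s10; s8-a>s9; s8-b>s11; s8-c>s11; s9-a>s12; s9-b>s13; s9-c>s14; s10-a>s13; s10-b>s13; s10-c>s13; s11-a>s12; s11-b>s14; s11-c>s14; s12-a>s15; s12-b>s16; s12-c>s17; s13-a>s16; s13-b>s16; s13-c>s16; s14-a>s15; s14-b>s17; s14-c>s17; s15-a>s15; s15-b>s16; s15-c>s17; s16-a>s16; s16-b>s16; s16-c>s16; s17-a>s15; s17-b>s17; s17-c>s17

Run two small machines in parallel and take their product. The first has 7 states tracking the input length, saturating at 6; the second has 3 states tracking whether and how much of `ab` has been seen. A product state is a pair (one from each), accepting exactly when both do.
With 18 states:
          a    b    c  
>  s0     s1   s2   s2 
   s1     s3   s4   s5 
   s2     s3   s5   s5 
   s3     s6   s7   s8 
   s4     s7   s7   s7 
   s5     s6   s8   s8 
   s6     s9  s10  s11 
   s7    s10  s10  s10 
   s8     s9  s11  s11 
   s9    s12  s13  s14 
   s10   s13  s13  s13 
   s11   s12  s14  s14 
   s12   s15  s16  s17 
 * s13   s16  s16  s16 
   s14   s15  s17  s17 
   s15   s15  s16  s17 
 * s16   s16  s16  s16 
   s17   s15  s17  s17 
(> = start, * = accepting)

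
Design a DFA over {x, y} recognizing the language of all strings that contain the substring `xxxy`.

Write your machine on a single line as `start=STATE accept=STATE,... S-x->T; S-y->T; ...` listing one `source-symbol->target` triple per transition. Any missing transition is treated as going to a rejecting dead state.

Track how much of `xxxy` has been matched so far: state S0 is no progress, S4 is the absorbing accept state reached once `xxxy` has occurred. Intermediate states record partial matches; on a mismatch, fall back to the longest reusable overlap.
A 5-state machine:
        x   y  
>  S0   S1  S0 
   S1   S2  S0 
   S2   S3  S0 
   S3   S3  S4 
 * S4   S4  S4 
(> = start, * = accepting)

start=S0; accept=S4; S0-x->S1; S0-y->S0; S1-x->S2; S1-y->S0; S2-x->S3; S2-y->S0; S3-x->S3; S3-y->S4; S4-x->S4; S4-y->S4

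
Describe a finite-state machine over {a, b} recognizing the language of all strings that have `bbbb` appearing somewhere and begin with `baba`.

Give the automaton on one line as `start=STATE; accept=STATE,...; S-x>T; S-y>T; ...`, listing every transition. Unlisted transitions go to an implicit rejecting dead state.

Handle the two conditions separately and then intersect. One (5 states) tracks whether and how much of `bbbb` has been seen; the other (6 states) tracks whether the input so far still matches the prefix `baba`. Each combined state is a pair, one component from each; accept when both components accept.
          a    b  
>  q0     q1   q2 
   q1     q1   q3 
   q2     q4   q5 
   q3     q1   q5 
   q4     q1   q6 
   q5     q1   q7 
   q6     q8   q5 
   q7     q1   q9 
   q8     q8  q10 
   q9     q9   q9 
   q10    q8  q11 
   q11    q8  q12 
   q12    q8  q13 
 * q13   q13  q13 
(> = start, * = accepting)

start=q0; accept=q13; q0-a>q1; q0-b>q2; q1-a>q1; q1-b>q3; q2-a>q4; q2-b>q5; q3-a>q1; q3-b>q5; q4-a>q1; q4-b>q6; q5-a>q1; q5-b>q7; q6-a>q8; q6-b>q5; q7-a>q1; q7-b>q9; q8-a>q8; q8-b>q10; q9-a>q9; q9-b>q9; q10-a>q8; q10-b>q11; q11-a>q8; q11-b>q12; q12-a>q8; q12-b>q13; q13-a>q13; q13-b>q13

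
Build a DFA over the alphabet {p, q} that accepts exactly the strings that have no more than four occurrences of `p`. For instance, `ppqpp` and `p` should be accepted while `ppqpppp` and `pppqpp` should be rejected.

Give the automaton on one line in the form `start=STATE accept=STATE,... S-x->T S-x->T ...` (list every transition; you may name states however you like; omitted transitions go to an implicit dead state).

Count `p`s, saturating at 5: states A through E mean 0 through 4 `p`s seen; F means more than 4. Each `p` increments (capped at F); other symbols loop. Accept from {A, B, C, D, E}.
A 6-state machine:
       p  q 
>* A   B  A 
 * B   C  B 
 * C   D  C 
 * D   E  D 
 * E   F  E 
   F   F  F 
(> = start, * = accepting)

start=A accept=A,B,C,D,E A-p->B A-q->A B-p->C B-q->B C-p->D C-q->C D-p->E D-q->D E-p->F E-q->E F-p->F F-q->F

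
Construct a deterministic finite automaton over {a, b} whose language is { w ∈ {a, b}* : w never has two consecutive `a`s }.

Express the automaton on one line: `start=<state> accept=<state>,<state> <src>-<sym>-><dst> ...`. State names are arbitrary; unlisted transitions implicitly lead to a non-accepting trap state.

start=s0 accept=s0,s1 s0-a->s1 s0-b->s0 s1-a->s2 s1-b->s0 s2-a->s2 s2-b->s2

Track partial matches of the forbidden pattern `aa`. State s2 is a dead state reached once `aa` has occurred; every other state accepts. s0 means no part of `aa` is currently matched.
With 3 states:
        a   b  
>* s0   s1  s0 
 * s1   s2  s0 
   s2   s2  s2 
(> = start, * = accepting)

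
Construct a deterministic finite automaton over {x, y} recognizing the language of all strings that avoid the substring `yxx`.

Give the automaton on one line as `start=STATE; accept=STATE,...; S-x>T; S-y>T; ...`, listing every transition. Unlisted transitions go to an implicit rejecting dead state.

This is the complement of 'contains `yxx`'. Use the same substring-matching states — q0 through q3 holding how much of `yxx` has just been matched — but flip the accepting set: everything except the trap q3 accepts.
4 states suffice.
        x   y  
>* q0   q0  q1 
 * q1   q2  q1 
 * q2   q3  q1 
   q3   q3  q3 
(> = start, * = accepting)

start=q0; accept=q0,q1,q2; q0-x>q0; q0-y>q1; q1-x>q2; q1-y>q1; q2-x>q3; q2-y>q1; q3-x>q3; q3-y>q3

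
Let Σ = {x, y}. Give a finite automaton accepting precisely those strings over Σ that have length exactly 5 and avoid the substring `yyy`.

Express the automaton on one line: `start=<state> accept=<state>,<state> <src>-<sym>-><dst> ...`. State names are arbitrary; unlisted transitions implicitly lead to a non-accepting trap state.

Handle the two conditions separately and then intersect. The first has 7 states tracking the input length, saturating at 6; the second has 4 states tracking partial matches of the forbidden pattern `yyy`. A product state is a pair (one from each), accepting exactly when both do. Equivalent product states are then merged.
13 states suffice.
          x    y  
>  s0     s1   s2 
   s1     s3   s4 
   s2     s3   s5 
   s3     s6   s7 
   s4     s6   s8 
   s5     s6   s9 
   s6    s10  s10 
   s7    s10  s11 
   s8    s10   s9 
   s9     s9   s9 
   s10   s12  s12 
   s11   s12   s9 
 * s12    s9   s9 
(> = start, * = accepting)

start=s0 accept=s12 s0-x->s1 s0-y->s2 s1-x->s3 s1-y->s4 s2-x->s3 s2-y->s5 s3-x->s6 s3-y->s7 s4-x->s6 s4-y->s8 s5-x->s6 s5-y->s9 s6-x->s10 s6-y->s10 s7-x->s10 s7-y->s11 s8-x->s10 s8-y->s9 s9-x->s9 s9-y->s9 s10-x->s12 s10-y->s12 s11-x->s12 s11-y->s9 s12-x->s9 s12-y->s9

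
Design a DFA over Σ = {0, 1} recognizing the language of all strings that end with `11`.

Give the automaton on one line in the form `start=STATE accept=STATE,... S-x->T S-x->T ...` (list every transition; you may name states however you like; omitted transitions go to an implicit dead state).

start=s0 accept=s2 s0-0->s0 s0-1->s1 s1-0->s0 s1-1->s2 s2-0->s0 s2-1->s2

Remember how much of `11` the current input suffix matches. State s0 means no match yet; s1 means the last symbol is `1`; s2 means the last 2 symbols are `11`. Only s2 accepts. On a mismatch, fall back to the longest proper suffix that is still a prefix of `11`.
3 states suffice.
        0   1  
>  s0   s0  s1 
   s1   s0  s2 
 * s2   s0  s2 
(> = start, * = accepting)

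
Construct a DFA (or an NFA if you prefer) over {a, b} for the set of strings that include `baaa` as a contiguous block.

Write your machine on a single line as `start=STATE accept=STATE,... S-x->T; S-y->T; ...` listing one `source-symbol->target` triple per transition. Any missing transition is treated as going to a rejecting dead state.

States q0..q3 record the length of the longest prefix of `baaa` that matches the current input suffix. Reaching q4 means `baaa` has been seen, and we stay there forever. Accept from q4.
A 5-state machine:
        a   b  
>  q0   q0  q1 
   q1   q2  q1 
   q2   q3  q1 
   q3   q4  q1 
 * q4   q4  q4 
(> = start, * = accepting)

start=q0; accept=q4; q0-a->q0; q0-b->q1; q1-a->q2; q1-b->q1; q2-a->q3; q2-b->q1; q3-a->q4; q3-b->q1; q4-a->q4; q4-b->q4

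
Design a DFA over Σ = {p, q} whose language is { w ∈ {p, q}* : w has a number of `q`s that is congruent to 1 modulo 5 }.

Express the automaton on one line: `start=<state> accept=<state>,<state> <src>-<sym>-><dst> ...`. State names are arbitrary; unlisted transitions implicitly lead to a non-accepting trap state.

Keep the running count of `q`s modulo 5: each `q` advances along the cycle A → B → C → D → E → A while other symbols loop. Accept at B.
       p  q 
>  A   A  B 
 * B   B  C 
   C   C  D 
   D   D  E 
   E   E  A 
(> = start, * = accepting)

start=A accept=B A-p->A A-q->B B-p->B B-q->C C-p->C C-q->D D-p->D D-q->E E-p->E E-q->A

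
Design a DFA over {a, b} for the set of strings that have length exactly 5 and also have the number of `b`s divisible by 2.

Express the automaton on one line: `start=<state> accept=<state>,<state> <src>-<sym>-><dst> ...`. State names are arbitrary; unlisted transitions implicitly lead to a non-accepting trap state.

start=q0 accept=q9 q0-a->q1 q0-b->q2 q1-a->q3 q1-b->q4 q2-a->q4 q2-b->q3 q3-a->q5 q3-b->q6 q4-a->q6 q4-b->q5 q5-a->q7 q5-b->q8 q6-a->q8 q6-b->q7 q7-a->q9 q7-b->q10 q8-a->q10 q8-b->q9 q9-a->q11 q9-b->q12 q10-a->q12 q10-b->q11 q11-a->q11 q11-b->q12 q12-a->q12 q12-b->q11

Run two small machines in parallel and take their product. One (7 states) tracks the input length, saturating at 6; the other (2 states) tracks the count of `b`s modulo 2. Each combined state is a pair, one component from each; accept when both components accept.
A 13-state machine:
          a    b  
>  q0     q1   q2 
   q1     q3   q4 
   q2     q4   q3 
   q3     q5   q6 
   q4     q6   q5 
   q5     q7   q8 
   q6     q8   q7 
   q7     q9  q10 
   q8    q10   q9 
 * q9    q11  q12 
   q10   q12  q11 
   q11   q11  q12 
   q12   q12  q11 
(> = start, * = accepting)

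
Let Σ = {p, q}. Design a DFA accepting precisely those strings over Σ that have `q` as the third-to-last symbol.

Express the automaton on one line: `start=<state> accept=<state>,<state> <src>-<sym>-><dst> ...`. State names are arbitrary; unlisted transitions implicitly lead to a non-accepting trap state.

start=A accept=L,M,N,O A-p->B A-q->C B-p->D B-q->E C-p->F C-q->G D-p->H D-q->I E-p->J E-q->K F-p->L F-q->M G-p->N G-q->O H-p->H H-q->I I-p->J I-q->K J-p->L J-q->M K-p->N K-q->O L-p->H L-q->I M-p->J M-q->K N-p->L N-q->M O-p->N O-q->O

A DFA must remember the last 3 symbols (since which symbol is third-to-last isn't known until the input ends). Use one state per possible window of the last ≤3 symbols; accept from those whose window starts with `q`.
A 15-state machine:
       p  q 
>  A   B  C 
   B   D  E 
   C   F  G 
   D   H  I 
   E   J  K 
   F   L  M 
   G   N  O 
   H   H  I 
   I   J  K 
   J   L  M 
   K   N  O 
 * L   H  I 
 * M   J  K 
 * N   L  M 
 * O   N  O 
(> = start, * = accepting)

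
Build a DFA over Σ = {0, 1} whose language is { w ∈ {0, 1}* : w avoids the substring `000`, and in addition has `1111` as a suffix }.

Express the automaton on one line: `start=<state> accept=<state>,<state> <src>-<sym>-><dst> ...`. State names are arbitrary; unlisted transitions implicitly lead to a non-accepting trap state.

start=s0 accept=s8 s0-0->s1 s0-1->s2 s1-0->s3 s1-1->s2 s2-0->s1 s2-1->s4 s3-0->s5 s3-1->s2 s4-0->s1 s4-1->s6 s5-0->s5 s5-1->s7 s6-0->s1 s6-1->s8 s7-0->s5 s7-1->s9 s8-0->s1 s8-1->s8 s9-0->s5 s9-1->s10 s10-0->s5 s10-1->s11 s11-0->s5 s11-1->s11

Build one automaton per condition and run them in lockstep. One (4 states) tracks partial matches of the forbidden pattern `000`; the other (5 states) tracks how much of the suffix `1111` has currently been matched. Each combined state is a pair, one component from each; accept when both components accept.
12 states suffice.
          0    1  
>  s0     s1   s2 
   s1     s3   s2 
   s2     s1   s4 
   s3     s5   s2 
   s4     s1   s6 
   s5     s5   s7 
   s6     s1   s8 
   s7     s5   s9 
 * s8     s1   s8 
   s9     s5  s10 
   s10    s5  s11 
   s11    s5  s11 
(> = start, * = accepting)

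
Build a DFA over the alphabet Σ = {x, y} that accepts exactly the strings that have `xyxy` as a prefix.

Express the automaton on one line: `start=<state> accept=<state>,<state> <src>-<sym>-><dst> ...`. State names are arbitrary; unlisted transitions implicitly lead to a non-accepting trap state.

Check the first 4 symbols one by one: S0 through S3 record how many have matched `xyxy` so far; any wrong symbol goes to the dead state S5. After all 4 match we enter the accepting sink S4.
6 states suffice.
        x   y  
>  S0   S1  S5 
   S1   S5  S2 
   S2   S3  S5 
   S3   S5  S4 
 * S4   S4  S4 
   S5   S5  S5 
(> = start, * = accepting)

start=S0 accept=S4 S0-x->S1 S0-y->S5 S1-x->S5 S1-y->S2 S2-x->S3 S2-y->S5 S3-x->S5 S3-y->S4 S4-x->S4 S4-y->S4 S5-x->S5 S5-y->S5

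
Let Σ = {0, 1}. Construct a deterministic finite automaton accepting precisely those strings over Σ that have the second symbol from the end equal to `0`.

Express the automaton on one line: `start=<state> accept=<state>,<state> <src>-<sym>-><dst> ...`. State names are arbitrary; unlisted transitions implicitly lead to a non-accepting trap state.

A DFA must remember the last 2 symbols (since which symbol is second-to-last isn't known until the input ends). Use one state per possible window of the last ≤2 symbols; accept from those whose window starts with `0`.
        0   1  
>  S0   S1  S2 
   S1   S3  S4 
   S2   S5  S6 
 * S3   S3  S4 
 * S4   S5  S6 
   S5   S3  S4 
   S6   S5  S6 
(> = start, * = accepting)

start=S0 accept=S3,S4 S0-0->S1 S0-1->S2 S1-0->S3 S1-1->S4 S2-0->S5 S2-1->S6 S3-0->S3 S3-1->S4 S4-0->S5 S4-1->S6 S5-0->S3 S5-1->S4 S6-0->S5 S6-1->S6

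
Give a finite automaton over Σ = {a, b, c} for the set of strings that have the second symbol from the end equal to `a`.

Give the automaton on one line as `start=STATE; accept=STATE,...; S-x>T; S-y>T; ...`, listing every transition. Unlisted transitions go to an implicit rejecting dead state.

A DFA must remember the last 2 symbols (since which symbol is second-to-last isn't known until the input ends). Use one state per possible window of the last ≤2 symbols; accept from those whose window starts with `a`.
A 13-state machine:
          a    b    c  
>  q0     q1   q2   q3 
   q1     q4   q5   q6 
   q2     q7   q8   q9 
   q3    q10  q11  q12 
 * q4     q4   q5   q6 
 * q5     q7   q8   q9 
 * q6    q10  q11  q12 
   q7     q4   q5   q6 
   q8     q7   q8   q9 
   q9    q10  q11  q12 
   q10    q4   q5   q6 
   q11    q7   q8   q9 
   q12   q10  q11  q12 
(> = start, * = accepting)

start=q0; accept=q4,q5,q6; q0-a>q1; q0-b>q2; q0-c>q3; q1-a>q4; q1-b>q5; q1-c>q6; q2-a>q7; q2-b>q8; q2-c>q9; q3-a>q10; q3-b>q11; q3-c>q12; q4-a>q4; q4-b>q5; q4-c>q6; q5-a>q7; q5-b>q8; q5-c>q9; q6-a>q10; q6-b>q11; q6-c>q12; q7-a>q4; q7-b>q5; q7-c>q6; q8-a>q7; q8-b>q8; q8-c>q9; q9-a>q10; q9-b>q11; q9-c>q12; q10-a>q4; q10-b>q5; q10-c>q6; q11-a>q7; q11-b>q8; q11-c>q9; q12-a>q10; q12-b>q11; q12-c>q12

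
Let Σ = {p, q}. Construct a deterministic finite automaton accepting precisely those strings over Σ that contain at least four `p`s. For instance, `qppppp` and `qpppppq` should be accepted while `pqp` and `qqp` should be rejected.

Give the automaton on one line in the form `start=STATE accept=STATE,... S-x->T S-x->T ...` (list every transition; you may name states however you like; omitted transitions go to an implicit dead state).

Only the number of `p`s matters, and only up to 5. Make a chain A → B → C → D → E → F advanced by each `p` (with F absorbing); every other symbol self-loops. The accepting set is {E, F}.
6 states suffice.
       p  q 
>  A   B  A 
   B   C  B 
   C   D  C 
   D   E  D 
 * E   F  E 
 * F   F  F 
(> = start, * = accepting)

start=A accept=E,F A-p->B A-q->A B-p->C B-q->B C-p->D C-q->C D-p->E D-q->D E-p->F E-q->E F-p->F F-q->F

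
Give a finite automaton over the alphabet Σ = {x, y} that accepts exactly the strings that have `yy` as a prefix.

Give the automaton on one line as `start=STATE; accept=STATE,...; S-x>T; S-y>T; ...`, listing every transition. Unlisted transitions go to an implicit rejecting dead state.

Check the first 2 symbols one by one: S0 through S1 record how many have matched `yy` so far; any wrong symbol goes to the dead state S3. After all 2 match we enter the accepting sink S2.
A 4-state machine:
        x   y  
>  S0   S3  S1 
   S1   S3  S2 
 * S2   S2  S2 
   S3   S3  S3 
(> = start, * = accepting)

start=S0; accept=S2; S0-x>S3; S0-y>S1; S1-x>S3; S1-y>S2; S2-x>S2; S2-y>S2; S3-x>S3; S3-y>S3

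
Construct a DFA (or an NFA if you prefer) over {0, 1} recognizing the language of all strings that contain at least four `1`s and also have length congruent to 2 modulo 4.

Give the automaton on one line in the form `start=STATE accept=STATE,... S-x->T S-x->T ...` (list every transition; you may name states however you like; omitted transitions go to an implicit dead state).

Build one automaton per condition and run them in lockstep. The first has 6 states tracking the count of `1`s, saturating at 5; the second has 4 states tracking the input length modulo 4. A product state is a pair (one from each), accepting exactly when both do. Minimizing collapses redundant product states.
          0    1  
>  s0     s1   s2 
   s1     s3   s4 
   s2     s4   s5 
   s3     s6   s7 
   s4     s7   s8 
   s5     s8   s9 
   s6     s0  s10 
   s7    s10  s11 
   s8    s11  s12 
   s9    s12  s13 
   s10    s2  s14 
   s11   s14  s15 
   s12   s15  s16 
   s13   s16  s16 
   s14    s5  s17 
   s15   s17  s18 
   s16   s18  s18 
   s17    s9  s19 
 * s18   s19  s19 
   s19   s13  s13 
(> = start, * = accepting)

start=s0 accept=s18 s0-0->s1 s0-1->s2 s1-0->s3 s1-1->s4 s2-0->s4 s2-1->s5 s3-0->s6 s3-1->s7 s4-0->s7 s4-1->s8 s5-0->s8 s5-1->s9 s6-0->s0 s6-1->s10 s7-0->s10 s7-1->s11 s8-0->s11 s8-1->s12 s9-0->s12 s9-1->s13 s10-0->s2 s10-1->s14 s11-0->s14 s11-1->s15 s12-0->s15 s12-1->s16 s13-0->s16 s13-1->s16 s14-0->s5 s14-1->s17 s15-0->s17 s15-1->s18 s16-0->s18 s16-1->s18 s17-0->s9 s17-1->s19 s18-0->s19 s18-1->s19 s19-0->s13 s19-1->s13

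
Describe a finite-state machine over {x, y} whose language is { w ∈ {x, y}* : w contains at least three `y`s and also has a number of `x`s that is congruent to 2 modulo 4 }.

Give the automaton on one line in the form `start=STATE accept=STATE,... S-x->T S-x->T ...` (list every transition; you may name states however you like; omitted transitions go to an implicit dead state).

start=q0 accept=q15,q18 q0-x->q1 q0-y->q2 q1-x->q3 q1-y->q4 q2-x->q4 q2-y->q5 q3-x->q6 q3-y->q7 q4-x->q7 q4-y->q8 q5-x->q8 q5-y->q9 q6-x->q0 q6-y->q10 q7-x->q10 q7-y->q11 q8-x->q11 q8-y->q12 q9-x->q12 q9-y->q13 q10-x->q2 q10-y->q14 q11-x->q14 q11-y->q15 q12-x->q15 q12-y->q16 q13-x->q16 q13-y->q13 q14-x->q5 q14-y->q17 q15-x->q17 q15-y->q18 q16-x->q18 q16-y->q16 q17-x->q9 q17-y->q19 q18-x->q19 q18-y->q18 q19-x->q13 q19-y->q19

Handle the two conditions separately and then intersect. The first has 5 states tracking the count of `y`s, saturating at 4; the second has 4 states tracking the count of `x`s modulo 4. A product state is a pair (one from each), accepting exactly when both do.
20 states suffice.
          x    y  
>  q0     q1   q2 
   q1     q3   q4 
   q2     q4   q5 
   q3     q6   q7 
   q4     q7   q8 
   q5     q8   q9 
   q6     q0  q10 
   q7    q10  q11 
   q8    q11  q12 
   q9    q12  q13 
   q10    q2  q14 
   q11   q14  q15 
   q12   q15  q16 
   q13   q16  q13 
   q14    q5  q17 
 * q15   q17  q18 
   q16   q18  q16 
   q17    q9  q19 
 * q18   q19  q18 
   q19   q13  q19 
(> = start, * = accepting)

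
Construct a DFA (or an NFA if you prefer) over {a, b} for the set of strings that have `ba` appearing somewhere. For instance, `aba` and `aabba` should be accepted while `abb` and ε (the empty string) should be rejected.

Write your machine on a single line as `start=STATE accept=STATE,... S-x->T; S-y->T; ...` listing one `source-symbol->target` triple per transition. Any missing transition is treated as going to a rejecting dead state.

start=S0; accept=S2; S0-a->S0; S0-b->S1; S1-a->S2; S1-b->S1; S2-a->S2; S2-b->S2

States S0..S1 record the length of the longest prefix of `ba` that matches the current input suffix. Reaching S2 means `ba` has been seen, and we stay there forever. Accept from S2.
A 3-state machine:
        a   b  
>  S0   S0  S1 
   S1   S2  S1 
 * S2   S2  S2 
(> = start, * = accepting)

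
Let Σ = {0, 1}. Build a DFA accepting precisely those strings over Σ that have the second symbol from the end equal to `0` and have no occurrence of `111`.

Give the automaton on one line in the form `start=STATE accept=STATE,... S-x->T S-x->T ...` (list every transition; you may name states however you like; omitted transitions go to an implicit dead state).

Handle the two conditions separately and then intersect. One (7 states) tracks the last 2 symbols read; the other (4 states) tracks partial matches of the forbidden pattern `111`. Each combined state is a pair, one component from each; accept when both components accept. Minimizing collapses redundant product states.
7 states suffice.
        0   1  
>  q0   q1  q2 
   q1   q3  q4 
   q2   q1  q5 
 * q3   q3  q4 
 * q4   q1  q5 
   q5   q1  q6 
   q6   q6  q6 
(> = start, * = accepting)

start=q0 accept=q3,q4 q0-0->q1 q0-1->q2 q1-0->q3 q1-1->q4 q2-0->q1 q2-1->q5 q3-0->q3 q3-1->q4 q4-0->q1 q4-1->q5 q5-0->q1 q5-1->q6 q6-0->q6 q6-1->q6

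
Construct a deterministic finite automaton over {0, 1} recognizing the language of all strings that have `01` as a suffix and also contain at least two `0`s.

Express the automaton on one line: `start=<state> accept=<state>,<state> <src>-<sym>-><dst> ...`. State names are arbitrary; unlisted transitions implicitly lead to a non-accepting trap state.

start=A accept=D A-0->B A-1->A B-0->C B-1->B C-0->C C-1->D D-0->C D-1->B

Build one automaton per condition and run them in lockstep. The first has 3 states tracking how much of the suffix `01` has currently been matched; the second has 4 states tracking the count of `0`s, saturating at 3. A product state is a pair (one from each), accepting exactly when both do. Equivalent product states are then merged.
A 4-state machine:
       0  1 
>  A   B  A 
   B   C  B 
   C   C  D 
 * D   C  B 
(> = start, * = accepting)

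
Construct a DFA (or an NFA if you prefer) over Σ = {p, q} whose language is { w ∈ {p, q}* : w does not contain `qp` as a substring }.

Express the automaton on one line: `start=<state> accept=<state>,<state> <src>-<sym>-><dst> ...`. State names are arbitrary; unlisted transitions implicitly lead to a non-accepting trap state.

This is the complement of 'contains `qp`'. Use the same substring-matching states — A through C holding how much of `qp` has just been matched — but flip the accepting set: everything except the trap C accepts.
A 3-state machine:
       p  q 
>* A   A  B 
 * B   C  B 
   C   C  C 
(> = start, * = accepting)

start=A accept=A,B A-p->A A-q->B B-p->C B-q->B C-p->C C-q->C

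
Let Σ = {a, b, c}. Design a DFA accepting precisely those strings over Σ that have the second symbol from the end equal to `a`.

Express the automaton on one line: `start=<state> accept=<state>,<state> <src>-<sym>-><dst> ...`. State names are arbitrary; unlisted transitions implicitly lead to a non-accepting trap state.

A DFA must remember the last 2 symbols (since which symbol is second-to-last isn't known until the input ends). Use one state per possible window of the last ≤2 symbols; accept from those whose window starts with `a`.
A 13-state machine:
          a    b    c  
>  q0     q1   q2   q3 
   q1     q4   q5   q6 
   q2     q7   q8   q9 
   q3    q10  q11  q12 
 * q4     q4   q5   q6 
 * q5     q7   q8   q9 
 * q6    q10  q11  q12 
   q7     q4   q5   q6 
   q8     q7   q8   q9 
   q9    q10  q11  q12 
   q10    q4   q5   q6 
   q11    q7   q8   q9 
   q12   q10  q11  q12 
(> = start, * = accepting)

start=q0 accept=q4,q5,q6 q0-a->q1 q0-b->q2 q0-c->q3 q1-a->q4 q1-b->q5 q1-c->q6 q2-a->q7 q2-b->q8 q2-c->q9 q3-a->q10 q3-b->q11 q3-c->q12 q4-a->q4 q4-b->q5 q4-c->q6 q5-a->q7 q5-b->q8 q5-c->q9 q6-a->q10 q6-b->q11 q6-c->q12 q7-a->q4 q7-b->q5 q7-c->q6 q8-a->q7 q8-b->q8 q8-c->q9 q9-a->q10 q9-b->q11 q9-c->q12 q10-a->q4 q10-b->q5 q10-c->q6 q11-a->q7 q11-b->q8 q11-c->q9 q12-a->q10 q12-b->q11 q12-c->q12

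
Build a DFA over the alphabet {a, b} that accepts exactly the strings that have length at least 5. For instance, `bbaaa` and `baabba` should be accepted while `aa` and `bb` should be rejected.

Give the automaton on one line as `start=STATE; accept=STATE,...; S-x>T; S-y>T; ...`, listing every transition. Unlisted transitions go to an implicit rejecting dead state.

We only need to distinguish lengths 0, 1, …, 5, and '>5'. Chain q0 → q1 → q2 → q3 → q4 → q5 → q6 on every symbol, with q6 looping. Accepting states: {q5, q6}.
A 7-state machine:
        a   b  
>  q0   q1  q1 
   q1   q2  q2 
   q2   q3  q3 
   q3   q4  q4 
   q4   q5  q5 
 * q5   q6  q6 
 * q6   q6  q6 
(> = start, * = accepting)

start=q0; accept=q5,q6; q0-a>q1; q0-b>q1; q1-a>q2; q1-b>q2; q2-a>q3; q2-b>q3; q3-a>q4; q3-b>q4; q4-a>q5; q4-b>q5; q5-a>q6; q5-b>q6; q6-a>q6; q6-b>q6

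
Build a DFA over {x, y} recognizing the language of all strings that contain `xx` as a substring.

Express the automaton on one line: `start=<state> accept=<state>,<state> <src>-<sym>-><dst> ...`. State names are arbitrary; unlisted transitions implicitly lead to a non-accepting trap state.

Track how much of `xx` has been matched so far: state q0 is no progress, q2 is the absorbing accept state reached once `xx` has occurred. Intermediate states record partial matches; on a mismatch, fall back to the longest reusable overlap.
3 states suffice.
        x   y  
>  q0   q1  q0 
   q1   q2  q0 
 * q2   q2  q2 
(> = start, * = accepting)

start=q0 accept=q2 q0-x->q1 q0-y->q0 q1-x->q2 q1-y->q0 q2-x->q2 q2-y->q2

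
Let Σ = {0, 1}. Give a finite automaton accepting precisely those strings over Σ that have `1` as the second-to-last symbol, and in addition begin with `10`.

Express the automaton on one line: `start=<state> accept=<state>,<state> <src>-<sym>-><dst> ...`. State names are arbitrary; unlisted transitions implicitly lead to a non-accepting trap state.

Build one automaton per condition and run them in lockstep. One (7 states) tracks the last 2 symbols read; the other (4 states) tracks whether the input so far still matches the prefix `10`. Each combined state is a pair, one component from each; accept when both components accept. Equivalent product states are then merged.
A 7-state machine:
        0   1  
>  S0   S1  S2 
   S1   S1  S1 
   S2   S3  S1 
 * S3   S4  S5 
   S4   S4  S5 
   S5   S3  S6 
 * S6   S3  S6 
(> = start, * = accepting)

start=S0 accept=S3,S6 S0-0->S1 S0-1->S2 S1-0->S1 S1-1->S1 S2-0->S3 S2-1->S1 S3-0->S4 S3-1->S5 S4-0->S4 S4-1->S5 S5-0->S3 S5-1->S6 S6-0->S3 S6-1->S6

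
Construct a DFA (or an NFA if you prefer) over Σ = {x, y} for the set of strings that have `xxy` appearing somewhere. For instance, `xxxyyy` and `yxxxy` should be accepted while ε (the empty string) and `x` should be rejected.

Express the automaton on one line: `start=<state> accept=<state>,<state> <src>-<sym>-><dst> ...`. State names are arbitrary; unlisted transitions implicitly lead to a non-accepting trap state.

States q0..q2 record the length of the longest prefix of `xxy` that matches the current input suffix. Reaching q3 means `xxy` has been seen, and we stay there forever. Accept from q3.
With 4 states:
        x   y  
>  q0   q1  q0 
   q1   q2  q0 
   q2   q2  q3 
 * q3   q3  q3 
(> = start, * = accepting)

start=q0 accept=q3 q0-x->q1 q0-y->q0 q1-x->q2 q1-y->q0 q2-x->q2 q2-y->q3 q3-x->q3 q3-y->q3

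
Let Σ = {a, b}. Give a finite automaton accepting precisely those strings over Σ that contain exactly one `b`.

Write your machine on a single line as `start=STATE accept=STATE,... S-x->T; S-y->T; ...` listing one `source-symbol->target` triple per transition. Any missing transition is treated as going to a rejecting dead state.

Only the number of `b`s matters, and only up to 2. Make a chain q0 → q1 → q2 advanced by each `b` (with q2 absorbing); every other symbol self-loops. The accepting set is {q1}.
A 3-state machine:
        a   b  
>  q0   q0  q1 
 * q1   q1  q2 
   q2   q2  q2 
(> = start, * = accepting)

start=q0; accept=q1; q0-a->q0; q0-b->q1; q1-a->q1; q1-b->q2; q2-a->q2; q2-b->q2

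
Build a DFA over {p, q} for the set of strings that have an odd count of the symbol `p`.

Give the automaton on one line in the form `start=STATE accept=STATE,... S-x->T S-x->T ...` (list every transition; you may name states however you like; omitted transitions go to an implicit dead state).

start=s0 accept=s1 s0-p->s1 s0-q->s0 s1-p->s0 s1-q->s1

The only thing that matters is how many `p`s have appeared, reduced mod 2. Use one state per residue: s0 for 0, …, s1 for 1. Reading `p` moves to the next residue; anything else stays put. s1 is accepting.
A 2-state machine:
        p   q  
>  s0   s1  s0 
 * s1   s0  s1 
(> = start, * = accepting)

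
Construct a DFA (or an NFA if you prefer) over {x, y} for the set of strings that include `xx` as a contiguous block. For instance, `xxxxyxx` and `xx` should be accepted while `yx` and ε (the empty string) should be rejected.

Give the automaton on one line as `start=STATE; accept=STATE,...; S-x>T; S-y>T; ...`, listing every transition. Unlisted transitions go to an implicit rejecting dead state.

States q0..q1 record the length of the longest prefix of `xx` that matches the current input suffix. Reaching q2 means `xx` has been seen, and we stay there forever. Accept from q2.
3 states suffice.
        x   y  
>  q0   q1  q0 
   q1   q2  q0 
 * q2   q2  q2 
(> = start, * = accepting)

start=q0; accept=q2; q0-x>q1; q0-y>q0; q1-x>q2; q1-y>q0; q2-x>q2; q2-y>q2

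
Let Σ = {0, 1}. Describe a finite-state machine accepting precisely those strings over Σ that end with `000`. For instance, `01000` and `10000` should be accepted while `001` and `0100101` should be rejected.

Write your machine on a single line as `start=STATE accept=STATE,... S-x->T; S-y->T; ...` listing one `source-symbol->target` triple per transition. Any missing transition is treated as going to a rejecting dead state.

Remember how much of `000` the current input suffix matches. State q0 means no match yet; q1 means the last symbol is `0`; q2 means the last 2 symbols are `00`; q3 means the last 3 symbols are `000`. Only q3 accepts. On a mismatch, fall back to the longest proper suffix that is still a prefix of `000`.
With 4 states:
        0   1  
>  q0   q1  q0 
   q1   q2  q0 
   q2   q3  q0 
 * q3   q3  q0 
(> = start, * = accepting)

start=q0; accept=q3; q0-0->q1; q0-1->q0; q1-0->q2; q1-1->q0; q2-0->q3; q2-1->q0; q3-0->q3; q3-1->q0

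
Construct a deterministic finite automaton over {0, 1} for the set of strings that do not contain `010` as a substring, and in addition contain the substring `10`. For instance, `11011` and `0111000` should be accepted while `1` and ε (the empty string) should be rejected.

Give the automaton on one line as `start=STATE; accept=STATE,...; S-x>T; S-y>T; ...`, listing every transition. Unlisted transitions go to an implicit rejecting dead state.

start=q0; accept=q4,q6,q7; q0-0>q1; q0-1>q2; q1-0>q1; q1-1>q3; q2-0>q4; q2-1>q2; q3-0>q5; q3-1>q2; q4-0>q4; q4-1>q6; q5-0>q5; q5-1>q5; q6-0>q5; q6-1>q7; q7-0>q4; q7-1>q7

Run two small machines in parallel and take their product. The first has 4 states tracking partial matches of the forbidden pattern `010`; the second has 3 states tracking whether and how much of `10` has been seen. A product state is a pair (one from each), accepting exactly when both do.
An 8-state machine:
        0   1  
>  q0   q1  q2 
   q1   q1  q3 
   q2   q4  q2 
   q3   q5  q2 
 * q4   q4  q6 
   q5   q5  q5 
 * q6   q5  q7 
 * q7   q4  q7 
(> = start, * = accepting)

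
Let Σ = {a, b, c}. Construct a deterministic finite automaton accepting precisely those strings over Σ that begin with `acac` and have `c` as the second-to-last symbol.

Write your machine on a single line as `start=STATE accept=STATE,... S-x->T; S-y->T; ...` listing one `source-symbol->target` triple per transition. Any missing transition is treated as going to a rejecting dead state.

start=q0; accept=q16,q17,q18; q0-a->q1; q0-b->q2; q0-c->q3; q1-a->q4; q1-b->q5; q1-c->q6; q2-a->q7; q2-b->q8; q2-c->q9; q3-a->q10; q3-b->q11; q3-c->q12; q4-a->q4; q4-b->q5; q4-c->q13; q5-a->q7; q5-b->q8; q5-c->q9; q6-a->q14; q6-b->q11; q6-c->q12; q7-a->q4; q7-b->q5; q7-c->q13; q8-a->q7; q8-b->q8; q8-c->q9; q9-a->q10; q9-b->q11; q9-c->q12; q10-a->q4; q10-b->q5; q10-c->q13; q11-a->q7; q11-b->q8; q11-c->q9; q12-a->q10; q12-b->q11; q12-c->q12; q13-a->q10; q13-b->q11; q13-c->q12; q14-a->q4; q14-b->q5; q14-c->q15; q15-a->q16; q15-b->q17; q15-c->q18; q16-a->q19; q16-b->q20; q16-c->q15; q17-a->q21; q17-b->q22; q17-c->q23; q18-a->q16; q18-b->q17; q18-c->q18; q19-a->q19; q19-b->q20; q19-c->q15; q20-a->q21; q20-b->q22; q20-c->q23; q21-a->q19; q21-b->q20; q21-c->q15; q22-a->q21; q22-b->q22; q22-c->q23; q23-a->q16; q23-b->q17; q23-c->q18

Run two small machines in parallel and take their product. The first has 6 states tracking whether the input so far still matches the prefix `acac`; the second has 13 states tracking the last 2 symbols read. A product state is a pair (one from each), accepting exactly when both do.
A 24-state machine:
          a    b    c  
>  q0     q1   q2   q3 
   q1     q4   q5   q6 
   q2     q7   q8   q9 
   q3    q10  q11  q12 
   q4     q4   q5  q13 
   q5     q7   q8   q9 
   q6    q14  q11  q12 
   q7     q4   q5  q13 
   q8     q7   q8   q9 
   q9    q10  q11  q12 
   q10    q4   q5  q13 
   q11    q7   q8   q9 
   q12   q10  q11  q12 
   q13   q10  q11  q12 
   q14    q4   q5  q15 
   q15   q16  q17  q18 
 * q16   q19  q20  q15 
 * q17   q21  q22  q23 
 * q18   q16  q17  q18 
   q19   q19  q20  q15 
   q20   q21  q22  q23 
   q21   q19  q20  q15 
   q22   q21  q22  q23 
   q23   q16  q17  q18 
(> = start, * = accepting)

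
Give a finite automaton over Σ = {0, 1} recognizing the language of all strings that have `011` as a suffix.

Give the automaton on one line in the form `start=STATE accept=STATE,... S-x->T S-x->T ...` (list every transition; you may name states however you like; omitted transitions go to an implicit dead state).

start=s0 accept=s3 s0-0->s1 s0-1->s0 s1-0->s1 s1-1->s2 s2-0->s1 s2-1->s3 s3-0->s1 s3-1->s0

Let each state record the length of the longest suffix of the input read so far that is also a prefix of `011`. s1 means the last symbol is `0`; s2 means the last 2 symbols are `01`; s3 means the last 3 symbols are `011`. Accept only at s3, where the string currently ends in `011`.
A 4-state machine:
        0   1  
>  s0   s1  s0 
   s1   s1  s2 
   s2   s1  s3 
 * s3   s1  s0 
(> = start, * = accepting)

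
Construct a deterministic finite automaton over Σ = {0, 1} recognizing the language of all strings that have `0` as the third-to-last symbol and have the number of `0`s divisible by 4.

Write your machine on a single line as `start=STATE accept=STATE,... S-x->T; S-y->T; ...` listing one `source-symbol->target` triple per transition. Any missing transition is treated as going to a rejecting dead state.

Build one automaton per condition and run them in lockstep. One (15 states) tracks the last 3 symbols read; the other (4 states) tracks the count of `0`s modulo 4. Each combined state is a pair, one component from each; accept when both components accept. Equivalent product states are then merged.
          0    1  
>  S0     S1   S0 
   S1     S2   S1 
   S2     S3   S4 
   S3     S5   S6 
   S4     S7   S4 
 * S5     S1   S8 
   S6     S9  S10 
   S7    S11   S6 
 * S8     S1  S12 
 * S9     S1  S13 
   S10   S14  S10 
   S11    S1   S8 
 * S12    S1   S0 
   S13    S1  S12 
   S14    S1  S13 
(> = start, * = accepting)

start=S0; accept=S5,S8,S9,S12; S0-0->S1; S0-1->S0; S1-0->S2; S1-1->S1; S2-0->S3; S2-1->S4; S3-0->S5; S3-1->S6; S4-0->S7; S4-1->S4; S5-0->S1; S5-1->S8; S6-0->S9; S6-1->S10; S7-0->S11; S7-1->S6; S8-0->S1; S8-1->S12; S9-0->S1; S9-1->S13; S10-0->S14; S10-1->S10; S11-0->S1; S11-1->S8; S12-0->S1; S12-1->S0; S13-0->S1; S13-1->S12; S14-0->S1; S14-1->S13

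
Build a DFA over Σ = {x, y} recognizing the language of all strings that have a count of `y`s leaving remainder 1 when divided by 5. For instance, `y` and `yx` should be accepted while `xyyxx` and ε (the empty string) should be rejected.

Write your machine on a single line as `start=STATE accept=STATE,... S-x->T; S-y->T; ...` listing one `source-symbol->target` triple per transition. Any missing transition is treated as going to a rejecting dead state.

The only thing that matters is how many `y`s have appeared, reduced mod 5. Use one state per residue: q0 for 0, …, q4 for 4. Reading `y` moves to the next residue; anything else stays put. q1 is accepting.
A 5-state machine:
        x   y  
>  q0   q0  q1 
 * q1   q1  q2 
   q2   q2  q3 
   q3   q3  q4 
   q4   q4  q0 
(> = start, * = accepting)

start=q0; accept=q1; q0-x->q0; q0-y->q1; q1-x->q1; q1-y->q2; q2-x->q2; q2-y->q3; q3-x->q3; q3-y->q4; q4-x->q4; q4-y->q0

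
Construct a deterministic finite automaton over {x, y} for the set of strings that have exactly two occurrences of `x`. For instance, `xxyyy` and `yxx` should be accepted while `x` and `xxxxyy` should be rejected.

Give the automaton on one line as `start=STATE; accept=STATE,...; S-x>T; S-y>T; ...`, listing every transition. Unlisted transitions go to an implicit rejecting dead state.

Count `x`s, saturating at 3: states q0 through q2 mean 0 through 2 `x`s seen; q3 means more than 2. Each `x` increments (capped at q3); other symbols loop. Accept from {q2}.
With 4 states:
        x   y  
>  q0   q1  q0 
   q1   q2  q1 
 * q2   q3  q2 
   q3   q3  q3 
(> = start, * = accepting)

start=q0; accept=q2; q0-x>q1; q0-y>q0; q1-x>q2; q1-y>q1; q2-x>q3; q2-y>q2; q3-x>q3; q3-y>q3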